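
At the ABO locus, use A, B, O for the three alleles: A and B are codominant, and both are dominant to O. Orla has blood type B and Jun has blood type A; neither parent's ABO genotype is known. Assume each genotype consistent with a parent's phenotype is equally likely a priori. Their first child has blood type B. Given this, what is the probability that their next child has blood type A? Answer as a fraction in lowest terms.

Possible genotypes: Orla ∈ {BB, BO}; Jun ∈ {AA, AO}.
Weight each parental genotype pair by prior × P(type-B child):
  BB × AO: posterior weight 2/3; P(next child type A) = 0.
  BO × AO: posterior weight 1/3; P(next child type A) = 1/4.
Weighted sum = 1/12.

1/12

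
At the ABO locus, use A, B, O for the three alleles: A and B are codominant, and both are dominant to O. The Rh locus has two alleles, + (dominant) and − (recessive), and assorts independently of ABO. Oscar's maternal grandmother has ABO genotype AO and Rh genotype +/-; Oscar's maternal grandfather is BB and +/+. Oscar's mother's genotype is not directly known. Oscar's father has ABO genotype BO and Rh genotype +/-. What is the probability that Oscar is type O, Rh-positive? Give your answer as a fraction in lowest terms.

Oscar's mother's ABO genotype from AO × BB: 1/2 AB, 1/2 BO.
Crossing each possibility with the father BO and summing P(type O): 1/2·0 + 1/2·1/4 = 1/8.
Similarly for Rh via the mother's Rh distribution: P(Rh+) = 7/8.
Independent loci: 1/8 × 7/8 = 7/64.

7/64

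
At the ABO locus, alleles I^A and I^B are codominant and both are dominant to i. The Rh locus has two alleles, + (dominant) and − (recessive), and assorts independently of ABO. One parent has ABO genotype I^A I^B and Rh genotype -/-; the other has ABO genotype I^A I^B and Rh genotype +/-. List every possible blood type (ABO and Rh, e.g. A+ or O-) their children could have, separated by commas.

A+, A-, B+, B-, AB+, AB-

Gametes from I^A I^B × I^A I^B give offspring ABO genotypes I^A I^A, I^A I^B, I^B I^B, i.e. phenotypes A, B, AB.
Rh cross -/- × +/- → phenotypes Rh+, Rh-.
Combining independently: A+, A-, B+, B-, AB+, AB-.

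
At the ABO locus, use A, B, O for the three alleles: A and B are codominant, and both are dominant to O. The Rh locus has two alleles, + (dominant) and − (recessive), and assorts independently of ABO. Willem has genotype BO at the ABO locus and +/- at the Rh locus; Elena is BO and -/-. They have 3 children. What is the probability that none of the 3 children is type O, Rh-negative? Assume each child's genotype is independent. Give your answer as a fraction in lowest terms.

ABO cross BO × BO → 1/4 O, 3/4 B.
Rh cross +/- × -/- → 1/2 Rh+, 1/2 Rh-; so P(type O, Rh-negative) = 1/4 × 1/2 = 1/8 per child.
P(not type O, Rh-negative) = 7/8 for one child; (7/8)^3 = 343/512.

343/512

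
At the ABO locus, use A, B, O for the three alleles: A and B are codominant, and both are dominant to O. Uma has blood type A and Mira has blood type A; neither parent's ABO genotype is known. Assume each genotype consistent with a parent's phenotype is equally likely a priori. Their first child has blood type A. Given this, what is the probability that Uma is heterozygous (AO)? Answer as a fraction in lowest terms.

7/15

Possible genotypes: Uma ∈ {AA, AO}; Mira ∈ {AA, AO}.
Weight each parental genotype pair by prior × P(type-A child):
  AA × AA: posterior weight 4/15.
  AA × AO: posterior weight 4/15.
  AO × AA: posterior weight 4/15.
  AO × AO: posterior weight 1/5.
Sum the posterior weight over pairs where Uma is AO: 7/15.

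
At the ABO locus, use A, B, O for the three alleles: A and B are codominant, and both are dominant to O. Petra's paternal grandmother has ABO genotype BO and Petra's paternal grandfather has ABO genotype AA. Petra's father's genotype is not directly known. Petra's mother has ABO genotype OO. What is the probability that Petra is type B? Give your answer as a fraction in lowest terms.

1/4

Petra's father's ABO genotype from BO × AA: 1/2 AB, 1/2 AO.
Crossing each possibility with the mother OO and summing P(type B): 1/2·1/2 + 1/2·0 = 1/4.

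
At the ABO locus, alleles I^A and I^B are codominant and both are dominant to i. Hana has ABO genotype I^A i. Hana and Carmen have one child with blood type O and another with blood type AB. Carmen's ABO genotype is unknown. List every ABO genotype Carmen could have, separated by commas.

For each candidate genotype of Carmen, check whether crossing it with I^A i can produce every observed child phenotype.
  I^A I^A → possible child types {A} ✗
  I^A I^B → possible child types {A, B, AB} ✗
  I^A i → possible child types {O, A} ✗
  I^B I^B → possible child types {B, AB} ✗
  I^B i → possible child types {O, A, B, AB} ✓
  i i → possible child types {O, A} ✗

I^B i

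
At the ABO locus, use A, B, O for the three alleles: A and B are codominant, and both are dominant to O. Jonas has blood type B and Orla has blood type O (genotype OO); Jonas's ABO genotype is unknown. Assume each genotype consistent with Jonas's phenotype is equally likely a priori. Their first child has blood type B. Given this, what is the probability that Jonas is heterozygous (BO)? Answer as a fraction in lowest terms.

1/3

Possible genotypes: Jonas ∈ {BB, BO}; Orla ∈ {OO}.
Weight each parental genotype pair by prior × P(type-B child):
  BB × OO: posterior weight 2/3.
  BO × OO: posterior weight 1/3.
Sum the posterior weight over pairs where Jonas is BO: 1/3.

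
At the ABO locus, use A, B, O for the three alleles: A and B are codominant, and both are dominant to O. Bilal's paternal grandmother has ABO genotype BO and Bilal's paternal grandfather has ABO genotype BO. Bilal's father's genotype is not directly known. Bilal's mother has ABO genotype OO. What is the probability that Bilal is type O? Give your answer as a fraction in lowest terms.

1/2

Bilal's father's ABO genotype from BO × BO: 1/4 BB, 1/2 BO, 1/4 OO.
Crossing each possibility with the mother OO and summing P(type O): 1/4·0 + 1/2·1/2 + 1/4·1 = 1/2.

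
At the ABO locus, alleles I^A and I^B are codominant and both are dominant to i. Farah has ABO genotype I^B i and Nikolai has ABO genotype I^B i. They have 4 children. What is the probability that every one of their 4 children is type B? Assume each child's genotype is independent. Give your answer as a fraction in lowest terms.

ABO cross I^B i × I^B i → 1/4 O, 3/4 B.
So P(type B) = 3/4 per child.
All 4 independent: (3/4)^4 = 81/256.

81/256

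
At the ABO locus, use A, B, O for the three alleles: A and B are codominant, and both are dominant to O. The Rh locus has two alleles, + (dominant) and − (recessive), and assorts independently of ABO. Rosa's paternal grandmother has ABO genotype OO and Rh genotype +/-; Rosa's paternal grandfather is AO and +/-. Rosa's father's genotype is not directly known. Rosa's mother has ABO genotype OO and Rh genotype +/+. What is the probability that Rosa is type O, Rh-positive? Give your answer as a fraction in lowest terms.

3/4

Rosa's father's ABO genotype from OO × AO: 1/2 AO, 1/2 OO.
Crossing each possibility with the mother OO and summing P(type O): 1/2·1/2 + 1/2·1 = 3/4.
Similarly for Rh via the father's Rh distribution: P(Rh+) = 1.
Independent loci: 3/4 × 1 = 3/4.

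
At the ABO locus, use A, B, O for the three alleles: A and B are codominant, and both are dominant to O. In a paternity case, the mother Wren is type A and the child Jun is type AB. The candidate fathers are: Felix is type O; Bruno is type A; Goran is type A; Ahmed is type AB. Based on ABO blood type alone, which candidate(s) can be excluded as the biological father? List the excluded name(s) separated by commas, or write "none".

Felix, Bruno, Goran

A candidate is excluded only if no genotype consistent with his phenotype could produce a type AB child with a type A mother.
Felix (type O): no genotype consistent with that phenotype can produce a type-AB child with a type-A mother.
Bruno (type A): no genotype consistent with that phenotype can produce a type-AB child with a type-A mother.
Goran (type A): no genotype consistent with that phenotype can produce a type-AB child with a type-A mother.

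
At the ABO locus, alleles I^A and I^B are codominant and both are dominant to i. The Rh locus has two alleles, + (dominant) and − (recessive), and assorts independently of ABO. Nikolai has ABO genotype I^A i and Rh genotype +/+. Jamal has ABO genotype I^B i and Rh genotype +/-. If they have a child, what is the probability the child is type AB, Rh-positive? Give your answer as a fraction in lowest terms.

1/4

ABO cross I^A i × I^B i → offspring phenotypes: 1/4 O, 1/4 A, 1/4 B, 1/4 AB.
Rh cross +/+ × +/- → 1 Rh+.
Independent loci: P(type AB, Rh-positive) = 1/4 × 1 = 1/4.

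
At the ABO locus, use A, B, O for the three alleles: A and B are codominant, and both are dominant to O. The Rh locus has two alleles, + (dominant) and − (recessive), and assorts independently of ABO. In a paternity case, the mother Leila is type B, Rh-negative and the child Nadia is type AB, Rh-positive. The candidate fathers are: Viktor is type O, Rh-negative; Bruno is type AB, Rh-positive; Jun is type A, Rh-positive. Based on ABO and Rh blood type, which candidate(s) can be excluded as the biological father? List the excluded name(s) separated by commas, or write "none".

Viktor

A candidate is excluded only if no genotype consistent with his phenotype could produce a type AB, Rh-positive child with a type B, Rh-negative mother.
Viktor (type O, Rh-): no genotype consistent with that phenotype can produce a type-AB Rh+ child with a type-B mother.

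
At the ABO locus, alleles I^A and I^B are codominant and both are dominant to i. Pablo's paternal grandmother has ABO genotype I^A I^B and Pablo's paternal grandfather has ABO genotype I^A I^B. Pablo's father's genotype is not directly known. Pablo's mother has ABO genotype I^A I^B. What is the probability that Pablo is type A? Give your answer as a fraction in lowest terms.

Pablo's father's ABO genotype from I^A I^B × I^A I^B: 1/4 I^A I^A, 1/2 I^A I^B, 1/4 I^B I^B.
Crossing each possibility with the mother I^A I^B and summing P(type A): 1/4·1/2 + 1/2·1/4 + 1/4·0 = 1/4.

1/4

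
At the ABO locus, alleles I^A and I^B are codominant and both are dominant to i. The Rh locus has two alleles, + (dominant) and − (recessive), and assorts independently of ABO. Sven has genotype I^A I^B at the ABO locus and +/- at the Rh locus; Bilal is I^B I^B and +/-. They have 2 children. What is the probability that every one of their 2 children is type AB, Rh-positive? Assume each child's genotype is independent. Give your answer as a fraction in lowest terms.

9/64

ABO cross I^A I^B × I^B I^B → 1/2 B, 1/2 AB.
Rh cross +/- × +/- → 3/4 Rh+, 1/4 Rh-; so P(type AB, Rh-positive) = 1/2 × 3/4 = 3/8 per child.
All 2 independent: (3/8)^2 = 9/64.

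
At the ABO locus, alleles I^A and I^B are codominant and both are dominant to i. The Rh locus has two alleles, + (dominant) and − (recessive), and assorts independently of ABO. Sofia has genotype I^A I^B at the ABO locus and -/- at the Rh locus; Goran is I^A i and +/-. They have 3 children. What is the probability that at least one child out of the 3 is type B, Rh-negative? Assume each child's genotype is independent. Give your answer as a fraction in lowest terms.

ABO cross I^A I^B × I^A i → 1/2 A, 1/4 B, 1/4 AB.
Rh cross -/- × +/- → 1/2 Rh+, 1/2 Rh-; so P(type B, Rh-negative) = 1/4 × 1/2 = 1/8 per child.
P(none) = (7/8)^3 = 343/512; P(at least one) = 1 − 343/512 = 169/512.

169/512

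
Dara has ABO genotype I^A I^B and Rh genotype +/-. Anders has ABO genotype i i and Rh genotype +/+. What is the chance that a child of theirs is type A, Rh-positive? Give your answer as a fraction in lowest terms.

ABO cross I^A I^B × i i → offspring phenotypes: 1/2 A, 1/2 B.
Rh cross +/- × +/+ → 1 Rh+.
Independent loci: P(type A, Rh-positive) = 1/2 × 1 = 1/2.

1/2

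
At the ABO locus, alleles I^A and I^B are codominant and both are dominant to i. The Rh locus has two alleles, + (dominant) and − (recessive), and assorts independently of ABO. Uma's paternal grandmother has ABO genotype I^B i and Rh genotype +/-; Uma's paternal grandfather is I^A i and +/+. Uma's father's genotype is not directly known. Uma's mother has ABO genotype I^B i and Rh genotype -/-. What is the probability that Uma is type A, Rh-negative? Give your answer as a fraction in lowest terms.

Uma's father's ABO genotype from I^B i × I^A i: 1/4 I^A I^B, 1/4 I^A i, 1/4 I^B i, 1/4 i i.
Crossing each possibility with the mother I^B i and summing P(type A): 1/4·1/4 + 1/4·1/4 + 1/4·0 + 1/4·0 = 1/8.
Similarly for Rh via the father's Rh distribution: P(Rh-) = 1/4.
Independent loci: 1/8 × 1/4 = 1/32.

1/32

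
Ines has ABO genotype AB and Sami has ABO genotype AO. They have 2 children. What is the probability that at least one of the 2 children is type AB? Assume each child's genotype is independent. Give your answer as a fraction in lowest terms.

7/16

ABO cross AB × AO → 1/2 A, 1/4 B, 1/4 AB.
So P(type AB) = 1/4 per child.
P(none) = (3/4)^2 = 9/16; P(at least one) = 1 − 9/16 = 7/16.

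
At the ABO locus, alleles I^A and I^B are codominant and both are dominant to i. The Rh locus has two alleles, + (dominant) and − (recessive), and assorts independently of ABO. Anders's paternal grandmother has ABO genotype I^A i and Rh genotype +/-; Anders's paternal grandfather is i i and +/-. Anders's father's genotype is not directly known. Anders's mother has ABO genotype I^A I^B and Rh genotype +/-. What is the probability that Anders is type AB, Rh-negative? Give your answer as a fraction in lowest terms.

1/32

Anders's father's ABO genotype from I^A i × i i: 1/2 I^A i, 1/2 i i.
Crossing each possibility with the mother I^A I^B and summing P(type AB): 1/2·1/4 + 1/2·0 = 1/8.
Similarly for Rh via the father's Rh distribution: P(Rh-) = 1/4.
Independent loci: 1/8 × 1/4 = 1/32.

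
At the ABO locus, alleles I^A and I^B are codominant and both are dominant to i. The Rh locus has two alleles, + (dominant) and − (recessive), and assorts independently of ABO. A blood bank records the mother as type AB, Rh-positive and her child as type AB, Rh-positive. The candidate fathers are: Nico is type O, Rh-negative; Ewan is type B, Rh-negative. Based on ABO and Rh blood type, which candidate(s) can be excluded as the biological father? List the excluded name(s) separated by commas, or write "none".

Nico

A candidate is excluded only if no genotype consistent with his phenotype could produce a type AB, Rh-positive child with a type AB, Rh-positive mother.
Nico (type O, Rh-): no genotype consistent with that phenotype can produce a type-AB Rh+ child with a type-AB mother.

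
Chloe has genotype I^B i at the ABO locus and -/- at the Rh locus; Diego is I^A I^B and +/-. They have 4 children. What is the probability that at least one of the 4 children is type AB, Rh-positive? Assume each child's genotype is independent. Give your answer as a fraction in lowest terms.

ABO cross I^B i × I^A I^B → 1/4 A, 1/2 B, 1/4 AB.
Rh cross -/- × +/- → 1/2 Rh+, 1/2 Rh-; so P(type AB, Rh-positive) = 1/4 × 1/2 = 1/8 per child.
P(none) = (7/8)^4 = 2401/4096; P(at least one) = 1 − 2401/4096 = 1695/4096.

1695/4096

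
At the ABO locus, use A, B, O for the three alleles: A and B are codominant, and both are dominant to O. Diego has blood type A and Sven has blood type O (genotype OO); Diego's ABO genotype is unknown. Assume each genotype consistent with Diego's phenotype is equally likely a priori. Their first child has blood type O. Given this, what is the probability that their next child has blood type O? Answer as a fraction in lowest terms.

Possible genotypes: Diego ∈ {AA, AO}; Sven ∈ {OO}.
Weight each parental genotype pair by prior × P(type-O child):
  AO × OO: posterior weight 1; P(next child type O) = 1/2.
Weighted sum = 1/2.

1/2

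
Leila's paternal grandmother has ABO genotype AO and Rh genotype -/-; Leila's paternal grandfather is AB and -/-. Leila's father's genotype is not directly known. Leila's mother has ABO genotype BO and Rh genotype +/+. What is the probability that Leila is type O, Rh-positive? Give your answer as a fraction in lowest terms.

1/8

Leila's father's ABO genotype from AO × AB: 1/4 AA, 1/4 AB, 1/4 AO, 1/4 BO.
Crossing each possibility with the mother BO and summing P(type O): 1/4·0 + 1/4·0 + 1/4·1/4 + 1/4·1/4 = 1/8.
Similarly for Rh via the father's Rh distribution: P(Rh+) = 1.
Independent loci: 1/8 × 1 = 1/8.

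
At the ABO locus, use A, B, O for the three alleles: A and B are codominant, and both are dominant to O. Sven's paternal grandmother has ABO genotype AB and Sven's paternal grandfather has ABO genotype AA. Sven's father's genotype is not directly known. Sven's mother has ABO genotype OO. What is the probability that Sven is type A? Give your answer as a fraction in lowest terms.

Sven's father's ABO genotype from AB × AA: 1/2 AA, 1/2 AB.
Crossing each possibility with the mother OO and summing P(type A): 1/2·1 + 1/2·1/2 = 3/4.

3/4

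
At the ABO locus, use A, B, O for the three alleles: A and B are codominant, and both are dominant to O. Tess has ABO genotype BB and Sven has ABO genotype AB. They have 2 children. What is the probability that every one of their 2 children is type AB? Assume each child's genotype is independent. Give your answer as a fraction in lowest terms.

1/4

ABO cross BB × AB → 1/2 B, 1/2 AB.
So P(type AB) = 1/2 per child.
All 2 independent: (1/2)^2 = 1/4.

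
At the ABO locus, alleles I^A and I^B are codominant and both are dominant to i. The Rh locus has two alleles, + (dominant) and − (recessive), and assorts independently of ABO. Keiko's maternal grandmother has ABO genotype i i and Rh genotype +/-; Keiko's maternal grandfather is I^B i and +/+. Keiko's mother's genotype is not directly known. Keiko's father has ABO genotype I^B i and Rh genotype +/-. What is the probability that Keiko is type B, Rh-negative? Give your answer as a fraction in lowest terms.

Keiko's mother's ABO genotype from i i × I^B i: 1/2 I^B i, 1/2 i i.
Crossing each possibility with the father I^B i and summing P(type B): 1/2·3/4 + 1/2·1/2 = 5/8.
Similarly for Rh via the mother's Rh distribution: P(Rh-) = 1/8.
Independent loci: 5/8 × 1/8 = 5/64.

5/64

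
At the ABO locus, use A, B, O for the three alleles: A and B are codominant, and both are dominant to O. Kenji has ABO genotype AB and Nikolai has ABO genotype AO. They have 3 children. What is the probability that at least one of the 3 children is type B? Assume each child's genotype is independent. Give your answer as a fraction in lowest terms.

37/64

ABO cross AB × AO → 1/2 A, 1/4 B, 1/4 AB.
So P(type B) = 1/4 per child.
P(none) = (3/4)^3 = 27/64; P(at least one) = 1 − 27/64 = 37/64.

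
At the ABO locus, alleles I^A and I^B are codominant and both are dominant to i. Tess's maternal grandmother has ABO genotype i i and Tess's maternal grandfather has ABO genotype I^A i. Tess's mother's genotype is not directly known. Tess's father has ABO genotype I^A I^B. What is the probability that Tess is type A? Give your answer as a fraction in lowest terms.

1/2

Tess's mother's ABO genotype from i i × I^A i: 1/2 I^A i, 1/2 i i.
Crossing each possibility with the father I^A I^B and summing P(type A): 1/2·1/2 + 1/2·1/2 = 1/2.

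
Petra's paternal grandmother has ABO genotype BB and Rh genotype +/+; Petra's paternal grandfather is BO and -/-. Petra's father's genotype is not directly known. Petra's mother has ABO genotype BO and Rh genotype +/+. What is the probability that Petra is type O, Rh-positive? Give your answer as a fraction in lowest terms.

Petra's father's ABO genotype from BB × BO: 1/2 BB, 1/2 BO.
Crossing each possibility with the mother BO and summing P(type O): 1/2·0 + 1/2·1/4 = 1/8.
Similarly for Rh via the father's Rh distribution: P(Rh+) = 1.
Independent loci: 1/8 × 1 = 1/8.

1/8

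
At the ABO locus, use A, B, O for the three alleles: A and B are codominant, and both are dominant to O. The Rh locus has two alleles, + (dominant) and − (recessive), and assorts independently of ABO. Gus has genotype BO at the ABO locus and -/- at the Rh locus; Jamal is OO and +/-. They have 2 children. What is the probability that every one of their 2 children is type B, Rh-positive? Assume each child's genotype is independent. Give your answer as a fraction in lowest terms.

ABO cross BO × OO → 1/2 O, 1/2 B.
Rh cross -/- × +/- → 1/2 Rh+, 1/2 Rh-; so P(type B, Rh-positive) = 1/2 × 1/2 = 1/4 per child.
All 2 independent: (1/4)^2 = 1/16.

1/16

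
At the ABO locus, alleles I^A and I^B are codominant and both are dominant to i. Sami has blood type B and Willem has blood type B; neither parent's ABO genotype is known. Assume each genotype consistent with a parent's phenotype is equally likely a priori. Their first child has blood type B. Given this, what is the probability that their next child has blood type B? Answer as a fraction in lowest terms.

Possible genotypes: Sami ∈ {I^B I^B, I^B i}; Willem ∈ {I^B I^B, I^B i}.
Weight each parental genotype pair by prior × P(type-B child):
  I^B I^B × I^B I^B: posterior weight 4/15; P(next child type B) = 1.
  I^B I^B × I^B i: posterior weight 4/15; P(next child type B) = 1.
  I^B i × I^B I^B: posterior weight 4/15; P(next child type B) = 1.
  I^B i × I^B i: posterior weight 1/5; P(next child type B) = 3/4.
Weighted sum = 19/20.

19/20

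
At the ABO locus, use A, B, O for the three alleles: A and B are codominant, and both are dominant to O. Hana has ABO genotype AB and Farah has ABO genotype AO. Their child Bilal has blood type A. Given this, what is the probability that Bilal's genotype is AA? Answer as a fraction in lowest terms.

Cross AB × AO → 1/4 AA, 1/4 AB, 1/4 AO, 1/4 BO.
Type-A genotypes among offspring: AA (1/4), AO (1/4); total 1/2.
P(AA | type A) = (1/4) / (1/2) = 1/2.

1/2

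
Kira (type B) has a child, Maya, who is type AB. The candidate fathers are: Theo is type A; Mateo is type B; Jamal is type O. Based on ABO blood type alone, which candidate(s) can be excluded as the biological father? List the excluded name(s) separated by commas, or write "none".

A candidate is excluded only if no genotype consistent with his phenotype could produce a type AB child with a type B mother.
Mateo (type B): no genotype consistent with that phenotype can produce a type-AB child with a type-B mother.
Jamal (type O): no genotype consistent with that phenotype can produce a type-AB child with a type-B mother.

Mateo, Jamal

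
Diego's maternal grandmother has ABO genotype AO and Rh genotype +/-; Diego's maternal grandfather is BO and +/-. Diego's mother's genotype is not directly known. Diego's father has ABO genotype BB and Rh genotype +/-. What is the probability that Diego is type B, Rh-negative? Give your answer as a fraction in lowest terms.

3/16

Diego's mother's ABO genotype from AO × BO: 1/4 AB, 1/4 AO, 1/4 BO, 1/4 OO.
Crossing each possibility with the father BB and summing P(type B): 1/4·1/2 + 1/4·1/2 + 1/4·1 + 1/4·1 = 3/4.
Similarly for Rh via the mother's Rh distribution: P(Rh-) = 1/4.
Independent loci: 3/4 × 1/4 = 3/16.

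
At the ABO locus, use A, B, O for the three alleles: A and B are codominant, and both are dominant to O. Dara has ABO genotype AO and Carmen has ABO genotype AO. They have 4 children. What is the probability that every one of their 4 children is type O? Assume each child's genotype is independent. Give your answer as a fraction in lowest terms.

ABO cross AO × AO → 1/4 O, 3/4 A.
So P(type O) = 1/4 per child.
All 4 independent: (1/4)^4 = 1/256.

1/256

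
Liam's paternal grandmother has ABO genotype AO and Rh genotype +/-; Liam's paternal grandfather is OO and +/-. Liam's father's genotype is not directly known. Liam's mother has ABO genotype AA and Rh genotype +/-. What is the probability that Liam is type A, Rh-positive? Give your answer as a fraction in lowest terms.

3/4

Liam's father's ABO genotype from AO × OO: 1/2 AO, 1/2 OO.
Crossing each possibility with the mother AA and summing P(type A): 1/2·1 + 1/2·1 = 1.
Similarly for Rh via the father's Rh distribution: P(Rh+) = 3/4.
Independent loci: 1 × 3/4 = 3/4.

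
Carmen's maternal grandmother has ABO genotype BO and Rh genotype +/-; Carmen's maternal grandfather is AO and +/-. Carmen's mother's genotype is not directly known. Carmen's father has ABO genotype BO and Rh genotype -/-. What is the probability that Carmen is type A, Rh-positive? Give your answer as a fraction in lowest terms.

Carmen's mother's ABO genotype from BO × AO: 1/4 AB, 1/4 AO, 1/4 BO, 1/4 OO.
Crossing each possibility with the father BO and summing P(type A): 1/4·1/4 + 1/4·1/4 + 1/4·0 + 1/4·0 = 1/8.
Similarly for Rh via the mother's Rh distribution: P(Rh+) = 1/2.
Independent loci: 1/8 × 1/2 = 1/16.

1/16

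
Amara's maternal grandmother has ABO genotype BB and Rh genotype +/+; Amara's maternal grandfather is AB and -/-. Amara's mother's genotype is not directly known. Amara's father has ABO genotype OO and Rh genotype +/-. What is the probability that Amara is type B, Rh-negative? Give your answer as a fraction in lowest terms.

3/16

Amara's mother's ABO genotype from BB × AB: 1/2 AB, 1/2 BB.
Crossing each possibility with the father OO and summing P(type B): 1/2·1/2 + 1/2·1 = 3/4.
Similarly for Rh via the mother's Rh distribution: P(Rh-) = 1/4.
Independent loci: 3/4 × 1/4 = 3/16.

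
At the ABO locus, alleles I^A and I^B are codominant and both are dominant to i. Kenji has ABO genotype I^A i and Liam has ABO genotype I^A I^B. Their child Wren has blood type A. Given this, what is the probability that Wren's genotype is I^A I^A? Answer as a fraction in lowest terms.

Cross I^A i × I^A I^B → 1/4 I^A I^A, 1/4 I^A I^B, 1/4 I^A i, 1/4 I^B i.
Type-A genotypes among offspring: I^A I^A (1/4), I^A i (1/4); total 1/2.
P(I^A I^A | type A) = (1/4) / (1/2) = 1/2.

1/2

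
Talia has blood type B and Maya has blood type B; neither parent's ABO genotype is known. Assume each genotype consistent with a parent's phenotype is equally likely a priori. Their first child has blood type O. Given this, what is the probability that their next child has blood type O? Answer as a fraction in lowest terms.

Possible genotypes: Talia ∈ {BB, BO}; Maya ∈ {BB, BO}.
Weight each parental genotype pair by prior × P(type-O child):
  BO × BO: posterior weight 1; P(next child type O) = 1/4.
Weighted sum = 1/4.

1/4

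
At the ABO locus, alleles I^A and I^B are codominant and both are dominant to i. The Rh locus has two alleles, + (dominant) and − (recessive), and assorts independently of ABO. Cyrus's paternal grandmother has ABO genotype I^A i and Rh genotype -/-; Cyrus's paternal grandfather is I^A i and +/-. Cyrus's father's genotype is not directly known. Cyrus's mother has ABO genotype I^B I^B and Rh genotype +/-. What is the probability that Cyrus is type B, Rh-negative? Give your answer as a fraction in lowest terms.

Cyrus's father's ABO genotype from I^A i × I^A i: 1/4 I^A I^A, 1/2 I^A i, 1/4 i i.
Crossing each possibility with the mother I^B I^B and summing P(type B): 1/4·0 + 1/2·1/2 + 1/4·1 = 1/2.
Similarly for Rh via the father's Rh distribution: P(Rh-) = 3/8.
Independent loci: 1/2 × 3/8 = 3/16.

3/16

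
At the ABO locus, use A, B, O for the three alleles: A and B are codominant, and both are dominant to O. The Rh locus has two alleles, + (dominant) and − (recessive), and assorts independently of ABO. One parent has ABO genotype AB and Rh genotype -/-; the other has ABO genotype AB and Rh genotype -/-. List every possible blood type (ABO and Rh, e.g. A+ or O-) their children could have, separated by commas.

A-, B-, AB-

Gametes from AB × AB give offspring ABO genotypes AA, AB, BB, i.e. phenotypes A, B, AB.
Rh cross -/- × -/- → phenotypes Rh-.
Combining independently: A-, B-, AB-.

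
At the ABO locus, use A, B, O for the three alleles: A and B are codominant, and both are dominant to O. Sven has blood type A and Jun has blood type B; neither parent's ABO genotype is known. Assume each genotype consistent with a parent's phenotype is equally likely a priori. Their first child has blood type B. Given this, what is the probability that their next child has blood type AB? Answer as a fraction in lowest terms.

Possible genotypes: Sven ∈ {AA, AO}; Jun ∈ {BB, BO}.
Weight each parental genotype pair by prior × P(type-B child):
  AO × BB: posterior weight 2/3; P(next child type AB) = 1/2.
  AO × BO: posterior weight 1/3; P(next child type AB) = 1/4.
Weighted sum = 5/12.

5/12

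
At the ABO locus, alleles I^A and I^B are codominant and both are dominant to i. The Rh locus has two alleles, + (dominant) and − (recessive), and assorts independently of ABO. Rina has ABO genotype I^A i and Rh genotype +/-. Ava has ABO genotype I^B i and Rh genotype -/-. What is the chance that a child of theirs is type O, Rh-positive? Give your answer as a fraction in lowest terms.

1/8

ABO cross I^A i × I^B i → offspring phenotypes: 1/4 O, 1/4 A, 1/4 B, 1/4 AB.
Rh cross +/- × -/- → 1/2 Rh+, 1/2 Rh-.
Independent loci: P(type O, Rh-positive) = 1/4 × 1/2 = 1/8.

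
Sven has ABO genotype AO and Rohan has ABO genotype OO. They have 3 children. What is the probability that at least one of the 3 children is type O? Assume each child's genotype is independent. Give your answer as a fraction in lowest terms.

ABO cross AO × OO → 1/2 O, 1/2 A.
So P(type O) = 1/2 per child.
P(none) = (1/2)^3 = 1/8; P(at least one) = 1 − 1/8 = 7/8.

7/8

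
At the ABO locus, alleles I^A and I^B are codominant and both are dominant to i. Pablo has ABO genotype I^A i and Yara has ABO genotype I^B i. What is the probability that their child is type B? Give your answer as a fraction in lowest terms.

ABO cross I^A i × I^B i → offspring phenotypes: 1/4 O, 1/4 A, 1/4 B, 1/4 AB.
So P(type B) = 1/4.

1/4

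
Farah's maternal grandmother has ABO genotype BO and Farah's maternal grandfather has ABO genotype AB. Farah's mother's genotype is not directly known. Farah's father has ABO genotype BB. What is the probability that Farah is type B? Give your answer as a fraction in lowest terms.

3/4

Farah's mother's ABO genotype from BO × AB: 1/4 AB, 1/4 AO, 1/4 BB, 1/4 BO.
Crossing each possibility with the father BB and summing P(type B): 1/4·1/2 + 1/4·1/2 + 1/4·1 + 1/4·1 = 3/4.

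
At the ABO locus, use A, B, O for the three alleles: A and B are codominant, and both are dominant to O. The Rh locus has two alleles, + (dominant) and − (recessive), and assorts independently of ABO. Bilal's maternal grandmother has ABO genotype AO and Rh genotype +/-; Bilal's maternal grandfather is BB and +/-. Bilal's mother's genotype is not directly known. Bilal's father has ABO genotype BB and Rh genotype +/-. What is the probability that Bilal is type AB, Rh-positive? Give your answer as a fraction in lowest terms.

Bilal's mother's ABO genotype from AO × BB: 1/2 AB, 1/2 BO.
Crossing each possibility with the father BB and summing P(type AB): 1/2·1/2 + 1/2·0 = 1/4.
Similarly for Rh via the mother's Rh distribution: P(Rh+) = 3/4.
Independent loci: 1/4 × 3/4 = 3/16.

3/16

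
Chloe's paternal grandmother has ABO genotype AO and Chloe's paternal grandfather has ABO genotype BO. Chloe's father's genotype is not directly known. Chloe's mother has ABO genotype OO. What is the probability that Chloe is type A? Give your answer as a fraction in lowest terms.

1/4

Chloe's father's ABO genotype from AO × BO: 1/4 AB, 1/4 AO, 1/4 BO, 1/4 OO.
Crossing each possibility with the mother OO and summing P(type A): 1/4·1/2 + 1/4·1/2 + 1/4·0 + 1/4·0 = 1/4.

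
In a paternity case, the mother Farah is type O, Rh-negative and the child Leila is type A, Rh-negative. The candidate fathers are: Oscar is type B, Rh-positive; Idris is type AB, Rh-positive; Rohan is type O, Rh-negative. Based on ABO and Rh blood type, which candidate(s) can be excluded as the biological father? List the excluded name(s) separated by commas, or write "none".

A candidate is excluded only if no genotype consistent with his phenotype could produce a type A, Rh-negative child with a type O, Rh-negative mother.
Oscar (type B, Rh+): no genotype consistent with that phenotype can produce a type-A Rh- child with a type-O mother.
Rohan (type O, Rh-): no genotype consistent with that phenotype can produce a type-A Rh- child with a type-O mother.

Oscar, Rohan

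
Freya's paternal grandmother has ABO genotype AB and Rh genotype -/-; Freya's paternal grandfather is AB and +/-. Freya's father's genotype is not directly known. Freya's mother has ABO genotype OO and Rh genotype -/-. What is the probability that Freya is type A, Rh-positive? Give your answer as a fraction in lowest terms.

Freya's father's ABO genotype from AB × AB: 1/4 AA, 1/2 AB, 1/4 BB.
Crossing each possibility with the mother OO and summing P(type A): 1/4·1 + 1/2·1/2 + 1/4·0 = 1/2.
Similarly for Rh via the father's Rh distribution: P(Rh+) = 1/4.
Independent loci: 1/2 × 1/4 = 1/8.

1/8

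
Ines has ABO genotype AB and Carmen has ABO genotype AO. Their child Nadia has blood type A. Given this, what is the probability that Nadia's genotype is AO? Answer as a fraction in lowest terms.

1/2

Cross AB × AO → 1/4 AA, 1/4 AB, 1/4 AO, 1/4 BO.
Type-A genotypes among offspring: AA (1/4), AO (1/4); total 1/2.
P(AO | type A) = (1/4) / (1/2) = 1/2.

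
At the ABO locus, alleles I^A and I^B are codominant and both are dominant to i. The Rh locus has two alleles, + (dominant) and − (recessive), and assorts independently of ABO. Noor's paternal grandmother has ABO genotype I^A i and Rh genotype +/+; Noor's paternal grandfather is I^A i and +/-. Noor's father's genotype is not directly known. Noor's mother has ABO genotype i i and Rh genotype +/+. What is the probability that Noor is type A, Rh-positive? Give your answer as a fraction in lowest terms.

1/2

Noor's father's ABO genotype from I^A i × I^A i: 1/4 I^A I^A, 1/2 I^A i, 1/4 i i.
Crossing each possibility with the mother i i and summing P(type A): 1/4·1 + 1/2·1/2 + 1/4·0 = 1/2.
Similarly for Rh via the father's Rh distribution: P(Rh+) = 1.
Independent loci: 1/2 × 1 = 1/2.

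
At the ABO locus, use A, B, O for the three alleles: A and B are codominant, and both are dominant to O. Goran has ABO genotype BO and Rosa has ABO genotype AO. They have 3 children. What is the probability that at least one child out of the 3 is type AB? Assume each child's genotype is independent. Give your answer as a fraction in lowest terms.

37/64

ABO cross BO × AO → 1/4 O, 1/4 A, 1/4 B, 1/4 AB.
So P(type AB) = 1/4 per child.
P(none) = (3/4)^3 = 27/64; P(at least one) = 1 − 27/64 = 37/64.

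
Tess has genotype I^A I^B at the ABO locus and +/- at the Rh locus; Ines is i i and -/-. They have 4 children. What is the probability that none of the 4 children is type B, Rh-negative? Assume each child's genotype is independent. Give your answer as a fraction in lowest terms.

81/256

ABO cross I^A I^B × i i → 1/2 A, 1/2 B.
Rh cross +/- × -/- → 1/2 Rh+, 1/2 Rh-; so P(type B, Rh-negative) = 1/2 × 1/2 = 1/4 per child.
P(not type B, Rh-negative) = 3/4 for one child; (3/4)^4 = 81/256.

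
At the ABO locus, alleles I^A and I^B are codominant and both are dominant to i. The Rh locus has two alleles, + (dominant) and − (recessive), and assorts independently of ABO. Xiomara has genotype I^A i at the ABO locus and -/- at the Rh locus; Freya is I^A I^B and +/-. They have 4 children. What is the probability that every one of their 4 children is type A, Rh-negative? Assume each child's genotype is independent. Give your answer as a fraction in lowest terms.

1/256

ABO cross I^A i × I^A I^B → 1/2 A, 1/4 B, 1/4 AB.
Rh cross -/- × +/- → 1/2 Rh+, 1/2 Rh-; so P(type A, Rh-negative) = 1/2 × 1/2 = 1/4 per child.
All 4 independent: (1/4)^4 = 1/256.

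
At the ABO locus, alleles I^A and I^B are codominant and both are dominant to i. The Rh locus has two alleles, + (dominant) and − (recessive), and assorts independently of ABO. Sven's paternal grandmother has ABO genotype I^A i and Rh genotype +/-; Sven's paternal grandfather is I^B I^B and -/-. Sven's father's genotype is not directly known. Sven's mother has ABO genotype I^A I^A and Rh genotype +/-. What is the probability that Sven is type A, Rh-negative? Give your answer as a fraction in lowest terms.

Sven's father's ABO genotype from I^A i × I^B I^B: 1/2 I^A I^B, 1/2 I^B i.
Crossing each possibility with the mother I^A I^A and summing P(type A): 1/2·1/2 + 1/2·1/2 = 1/2.
Similarly for Rh via the father's Rh distribution: P(Rh-) = 3/8.
Independent loci: 1/2 × 3/8 = 3/16.

3/16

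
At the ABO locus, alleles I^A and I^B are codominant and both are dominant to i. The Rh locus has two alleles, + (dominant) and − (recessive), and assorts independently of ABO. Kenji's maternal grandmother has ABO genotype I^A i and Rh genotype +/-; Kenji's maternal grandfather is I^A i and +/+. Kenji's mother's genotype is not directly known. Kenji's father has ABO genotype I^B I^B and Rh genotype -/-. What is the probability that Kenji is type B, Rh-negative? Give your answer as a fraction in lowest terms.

1/8

Kenji's mother's ABO genotype from I^A i × I^A i: 1/4 I^A I^A, 1/2 I^A i, 1/4 i i.
Crossing each possibility with the father I^B I^B and summing P(type B): 1/4·0 + 1/2·1/2 + 1/4·1 = 1/2.
Similarly for Rh via the mother's Rh distribution: P(Rh-) = 1/4.
Independent loci: 1/2 × 1/4 = 1/8.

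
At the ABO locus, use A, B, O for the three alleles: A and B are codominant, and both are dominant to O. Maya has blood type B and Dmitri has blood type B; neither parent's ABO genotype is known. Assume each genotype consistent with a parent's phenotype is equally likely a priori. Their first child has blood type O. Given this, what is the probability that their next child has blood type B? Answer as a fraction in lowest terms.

Possible genotypes: Maya ∈ {BB, BO}; Dmitri ∈ {BB, BO}.
Weight each parental genotype pair by prior × P(type-O child):
  BO × BO: posterior weight 1; P(next child type B) = 3/4.
Weighted sum = 3/4.

3/4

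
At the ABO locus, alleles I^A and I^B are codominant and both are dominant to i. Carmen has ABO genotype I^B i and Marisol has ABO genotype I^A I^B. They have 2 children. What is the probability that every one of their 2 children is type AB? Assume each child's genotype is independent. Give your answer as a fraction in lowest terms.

1/16

ABO cross I^B i × I^A I^B → 1/4 A, 1/2 B, 1/4 AB.
So P(type AB) = 1/4 per child.
All 2 independent: (1/4)^2 = 1/16.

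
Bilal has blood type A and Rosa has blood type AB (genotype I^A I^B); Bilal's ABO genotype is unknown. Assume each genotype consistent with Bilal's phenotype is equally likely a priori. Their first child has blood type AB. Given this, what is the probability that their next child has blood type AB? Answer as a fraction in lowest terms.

Possible genotypes: Bilal ∈ {I^A I^A, I^A i}; Rosa ∈ {I^A I^B}.
Weight each parental genotype pair by prior × P(type-AB child):
  I^A I^A × I^A I^B: posterior weight 2/3; P(next child type AB) = 1/2.
  I^A i × I^A I^B: posterior weight 1/3; P(next child type AB) = 1/4.
Weighted sum = 5/12.

5/12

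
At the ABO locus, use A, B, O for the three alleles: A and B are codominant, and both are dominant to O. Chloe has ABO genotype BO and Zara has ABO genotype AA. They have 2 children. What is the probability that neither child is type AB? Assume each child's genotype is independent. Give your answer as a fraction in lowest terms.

1/4

ABO cross BO × AA → 1/2 A, 1/2 AB.
So P(type AB) = 1/2 per child.
P(not type AB) = 1/2 for one child; (1/2)^2 = 1/4.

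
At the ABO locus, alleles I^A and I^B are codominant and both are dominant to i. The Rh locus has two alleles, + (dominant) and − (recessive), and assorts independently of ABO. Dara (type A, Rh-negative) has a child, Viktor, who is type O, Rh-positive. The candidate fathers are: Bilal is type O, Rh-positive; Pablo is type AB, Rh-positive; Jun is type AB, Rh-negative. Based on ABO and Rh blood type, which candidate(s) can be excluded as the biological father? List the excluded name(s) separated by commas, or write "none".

A candidate is excluded only if no genotype consistent with his phenotype could produce a type O, Rh-positive child with a type A, Rh-negative mother.
Pablo (type AB, Rh+): no genotype consistent with that phenotype can produce a type-O Rh+ child with a type-A mother.
Jun (type AB, Rh-): no genotype consistent with that phenotype can produce a type-O Rh+ child with a type-A mother.

Pablo, Jun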